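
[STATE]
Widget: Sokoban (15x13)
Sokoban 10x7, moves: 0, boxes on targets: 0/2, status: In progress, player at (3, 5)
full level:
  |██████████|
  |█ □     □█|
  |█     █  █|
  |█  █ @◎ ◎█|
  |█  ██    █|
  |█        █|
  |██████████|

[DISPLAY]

██████████     
█ □     □█     
█     █  █     
█  █ @◎ ◎█     
█  ██    █     
█        █     
██████████     
Moves: 0  0/2  
               
               
               
               
               


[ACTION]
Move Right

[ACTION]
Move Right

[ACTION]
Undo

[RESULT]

██████████     
█ □     □█     
█     █  █     
█  █  + ◎█     
█  ██    █     
█        █     
██████████     
Moves: 1  0/2  
               
               
               
               
               


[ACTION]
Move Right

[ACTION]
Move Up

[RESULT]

██████████     
█ □     □█     
█     █@ █     
█  █  ◎ ◎█     
█  ██    █     
█        █     
██████████     
Moves: 3  0/2  
               
               
               
               
               


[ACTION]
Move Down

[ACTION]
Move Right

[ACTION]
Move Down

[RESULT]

██████████     
█ □     □█     
█     █  █     
█  █  ◎ ◎█     
█  ██   @█     
█        █     
██████████     
Moves: 6  0/2  
               
               
               
               
               


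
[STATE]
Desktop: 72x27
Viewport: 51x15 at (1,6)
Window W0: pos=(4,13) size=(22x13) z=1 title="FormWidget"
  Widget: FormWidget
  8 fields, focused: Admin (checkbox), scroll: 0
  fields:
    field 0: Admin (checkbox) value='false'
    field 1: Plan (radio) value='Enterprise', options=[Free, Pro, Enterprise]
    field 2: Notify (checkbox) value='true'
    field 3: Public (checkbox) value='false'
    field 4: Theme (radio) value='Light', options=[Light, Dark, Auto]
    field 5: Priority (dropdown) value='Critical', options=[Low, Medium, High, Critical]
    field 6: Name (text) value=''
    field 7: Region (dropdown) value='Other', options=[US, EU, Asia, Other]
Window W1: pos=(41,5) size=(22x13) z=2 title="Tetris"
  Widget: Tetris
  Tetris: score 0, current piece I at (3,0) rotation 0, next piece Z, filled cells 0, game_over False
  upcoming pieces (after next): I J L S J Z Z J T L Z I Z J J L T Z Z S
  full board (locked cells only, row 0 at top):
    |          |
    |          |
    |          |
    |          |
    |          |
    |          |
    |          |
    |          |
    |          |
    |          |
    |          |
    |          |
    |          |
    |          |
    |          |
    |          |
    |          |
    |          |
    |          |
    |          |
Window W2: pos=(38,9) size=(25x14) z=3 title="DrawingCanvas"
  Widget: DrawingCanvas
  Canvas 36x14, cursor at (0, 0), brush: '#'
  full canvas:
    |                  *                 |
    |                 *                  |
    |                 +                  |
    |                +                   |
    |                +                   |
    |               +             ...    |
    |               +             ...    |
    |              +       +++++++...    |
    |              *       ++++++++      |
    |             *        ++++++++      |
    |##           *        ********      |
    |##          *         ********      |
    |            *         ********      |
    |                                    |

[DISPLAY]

                                        ┃ Tetris   
                                        ┠──────────
                                        ┃          
                                     ┏━━━━━━━━━━━━━
                                     ┃ DrawingCanva
                                     ┠─────────────
                                     ┃+            
   ┏━━━━━━━━━━━━━━━━━━━━┓            ┃             
   ┃ FormWidget         ┃            ┃             
   ┠────────────────────┨            ┃             
   ┃> Admin:      [ ]   ┃            ┃             
   ┃  Plan:       ( ) Fr┃            ┃             
   ┃  Notify:     [x]   ┃            ┃             
   ┃  Public:     [ ]   ┃            ┃             
   ┃  Theme:      (●) Li┃            ┃             


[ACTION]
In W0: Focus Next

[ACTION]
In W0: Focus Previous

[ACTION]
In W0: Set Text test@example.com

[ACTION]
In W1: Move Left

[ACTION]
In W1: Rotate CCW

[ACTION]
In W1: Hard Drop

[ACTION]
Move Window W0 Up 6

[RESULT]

                                        ┃ Tetris   
   ┏━━━━━━━━━━━━━━━━━━━━┓               ┠──────────
   ┃ FormWidget         ┃               ┃          
   ┠────────────────────┨            ┏━━━━━━━━━━━━━
   ┃> Admin:      [ ]   ┃            ┃ DrawingCanva
   ┃  Plan:       ( ) Fr┃            ┠─────────────
   ┃  Notify:     [x]   ┃            ┃+            
   ┃  Public:     [ ]   ┃            ┃             
   ┃  Theme:      (●) Li┃            ┃             
   ┃  Priority:   [Cri▼]┃            ┃             
   ┃  Name:       [    ]┃            ┃             
   ┃  Region:     [Oth▼]┃            ┃             
   ┃                    ┃            ┃             
   ┗━━━━━━━━━━━━━━━━━━━━┛            ┃             
                                     ┃             


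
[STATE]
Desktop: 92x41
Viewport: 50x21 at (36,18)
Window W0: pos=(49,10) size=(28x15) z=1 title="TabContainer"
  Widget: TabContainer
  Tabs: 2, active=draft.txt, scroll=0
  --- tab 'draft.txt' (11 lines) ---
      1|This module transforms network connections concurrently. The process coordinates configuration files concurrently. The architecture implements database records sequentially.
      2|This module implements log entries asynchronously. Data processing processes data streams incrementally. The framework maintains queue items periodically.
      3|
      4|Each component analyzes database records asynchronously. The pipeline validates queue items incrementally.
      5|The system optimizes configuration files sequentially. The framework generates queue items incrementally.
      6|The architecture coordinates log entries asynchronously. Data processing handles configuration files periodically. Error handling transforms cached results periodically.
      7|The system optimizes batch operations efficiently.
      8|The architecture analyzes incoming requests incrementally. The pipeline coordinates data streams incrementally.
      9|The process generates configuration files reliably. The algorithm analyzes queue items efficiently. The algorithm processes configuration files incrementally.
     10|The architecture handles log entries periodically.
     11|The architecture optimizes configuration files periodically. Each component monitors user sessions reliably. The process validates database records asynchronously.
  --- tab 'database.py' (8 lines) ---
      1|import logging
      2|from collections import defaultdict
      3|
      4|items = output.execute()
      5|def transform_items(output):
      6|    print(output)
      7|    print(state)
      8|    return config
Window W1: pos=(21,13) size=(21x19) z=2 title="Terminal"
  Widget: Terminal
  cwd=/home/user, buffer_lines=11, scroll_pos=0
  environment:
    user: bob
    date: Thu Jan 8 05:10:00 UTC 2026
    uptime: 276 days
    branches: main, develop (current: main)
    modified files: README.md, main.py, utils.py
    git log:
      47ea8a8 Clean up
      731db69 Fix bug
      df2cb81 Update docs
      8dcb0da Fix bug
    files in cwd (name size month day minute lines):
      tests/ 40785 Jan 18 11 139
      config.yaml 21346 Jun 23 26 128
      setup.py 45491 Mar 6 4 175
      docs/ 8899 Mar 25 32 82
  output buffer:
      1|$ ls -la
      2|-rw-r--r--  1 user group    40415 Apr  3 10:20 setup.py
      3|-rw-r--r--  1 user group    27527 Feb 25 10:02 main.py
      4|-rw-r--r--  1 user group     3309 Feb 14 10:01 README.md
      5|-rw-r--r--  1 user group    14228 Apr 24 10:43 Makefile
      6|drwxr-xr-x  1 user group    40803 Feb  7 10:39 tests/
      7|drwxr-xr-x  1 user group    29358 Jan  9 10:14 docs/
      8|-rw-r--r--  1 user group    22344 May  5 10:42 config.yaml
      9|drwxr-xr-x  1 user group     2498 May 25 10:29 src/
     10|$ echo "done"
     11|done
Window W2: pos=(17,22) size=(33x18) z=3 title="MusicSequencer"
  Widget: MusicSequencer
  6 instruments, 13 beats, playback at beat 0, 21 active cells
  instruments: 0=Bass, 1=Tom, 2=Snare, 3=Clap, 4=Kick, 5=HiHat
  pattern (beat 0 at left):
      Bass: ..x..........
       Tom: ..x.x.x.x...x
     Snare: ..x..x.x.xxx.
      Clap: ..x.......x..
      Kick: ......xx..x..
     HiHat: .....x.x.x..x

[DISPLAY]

user ┃       ┃Each component analyzes da┃         
user ┃       ┃The system optimizes confi┃         
user ┃       ┃The architecture coordinat┃         
user ┃       ┃The system optimizes batch┃         
━━━━━━━━━━━━━┓The architecture analyzes ┃         
             ┃The process generates conf┃         
─────────────┨━━━━━━━━━━━━━━━━━━━━━━━━━━┛         
2            ┃                                    
·            ┃                                    
█            ┃                                    
·            ┃                                    
·            ┃                                    
·            ┃                                    
█            ┃                                    
             ┃                                    
             ┃                                    
             ┃                                    
             ┃                                    
             ┃                                    
             ┃                                    
             ┃                                    


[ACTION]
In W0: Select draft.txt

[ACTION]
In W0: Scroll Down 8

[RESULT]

user ┃       ┃                          ┃         
user ┃       ┃                          ┃         
user ┃       ┃                          ┃         
user ┃       ┃                          ┃         
━━━━━━━━━━━━━┓                          ┃         
             ┃                          ┃         
─────────────┨━━━━━━━━━━━━━━━━━━━━━━━━━━┛         
2            ┃                                    
·            ┃                                    
█            ┃                                    
·            ┃                                    
·            ┃                                    
·            ┃                                    
█            ┃                                    
             ┃                                    
             ┃                                    
             ┃                                    
             ┃                                    
             ┃                                    
             ┃                                    
             ┃                                    


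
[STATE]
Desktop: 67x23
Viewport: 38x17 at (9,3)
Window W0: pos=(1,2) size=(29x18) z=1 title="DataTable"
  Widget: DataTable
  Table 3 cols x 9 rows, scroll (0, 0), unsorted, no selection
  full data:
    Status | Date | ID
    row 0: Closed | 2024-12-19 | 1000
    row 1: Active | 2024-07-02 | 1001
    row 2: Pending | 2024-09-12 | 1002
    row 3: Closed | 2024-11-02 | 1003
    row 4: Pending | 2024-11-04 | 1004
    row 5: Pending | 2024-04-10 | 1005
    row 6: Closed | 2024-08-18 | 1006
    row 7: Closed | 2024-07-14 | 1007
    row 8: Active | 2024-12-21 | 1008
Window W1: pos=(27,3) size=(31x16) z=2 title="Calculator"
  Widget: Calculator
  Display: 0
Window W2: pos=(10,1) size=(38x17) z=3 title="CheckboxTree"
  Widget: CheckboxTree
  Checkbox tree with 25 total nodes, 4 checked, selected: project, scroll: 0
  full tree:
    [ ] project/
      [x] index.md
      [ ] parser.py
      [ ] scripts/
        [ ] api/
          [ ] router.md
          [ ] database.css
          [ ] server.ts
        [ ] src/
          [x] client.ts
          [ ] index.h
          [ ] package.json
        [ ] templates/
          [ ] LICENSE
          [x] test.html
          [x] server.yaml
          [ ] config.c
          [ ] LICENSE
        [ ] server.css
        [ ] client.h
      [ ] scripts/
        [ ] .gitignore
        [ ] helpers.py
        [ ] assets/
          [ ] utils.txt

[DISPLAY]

b┠────────────────────────────────────
─┃>[-] project/                       
│┃   [x] index.md                     
┼┃   [ ] parser.py                    
│┃   [-] scripts/                     
│┃     [ ] api/                       
│┃       [ ] router.md                
│┃       [ ] database.css             
│┃       [ ] server.ts                
│┃     [-] src/                       
│┃       [x] client.ts                
│┃       [ ] index.h                  
│┃       [ ] package.json             
 ┃     [-] templates/                 
 ┗━━━━━━━━━━━━━━━━━━━━━━━━━━━━━━━━━━━━
                  ┗━━━━━━━━━━━━━━━━━━━
━━━━━━━━━━━━━━━━━━━━┛                 


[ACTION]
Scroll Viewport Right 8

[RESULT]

──────────────────────────────┨━━━━━━━
roject/                       ┃       
 index.md                     ┃───────
 parser.py                    ┃       
 scripts/                     ┃       
 ] api/                       ┃       
 [ ] router.md                ┃       
 [ ] database.css             ┃       
 [ ] server.ts                ┃       
-] src/                       ┃       
 [x] client.ts                ┃       
 [ ] index.h                  ┃       
 [ ] package.json             ┃       
-] templates/                 ┃       
━━━━━━━━━━━━━━━━━━━━━━━━━━━━━━┛       
          ┗━━━━━━━━━━━━━━━━━━━━━━━━━━━
━━━━━━━━━━━━┛                         


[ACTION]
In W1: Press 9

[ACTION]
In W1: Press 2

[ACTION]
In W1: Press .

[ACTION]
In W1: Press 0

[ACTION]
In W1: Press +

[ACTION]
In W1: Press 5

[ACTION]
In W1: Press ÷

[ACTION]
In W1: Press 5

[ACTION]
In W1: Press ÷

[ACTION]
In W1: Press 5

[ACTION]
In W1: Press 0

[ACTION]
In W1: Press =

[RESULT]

──────────────────────────────┨━━━━━━━
roject/                       ┃       
 index.md                     ┃───────
 parser.py                    ┃    0.3
 scripts/                     ┃       
 ] api/                       ┃       
 [ ] router.md                ┃       
 [ ] database.css             ┃       
 [ ] server.ts                ┃       
-] src/                       ┃       
 [x] client.ts                ┃       
 [ ] index.h                  ┃       
 [ ] package.json             ┃       
-] templates/                 ┃       
━━━━━━━━━━━━━━━━━━━━━━━━━━━━━━┛       
          ┗━━━━━━━━━━━━━━━━━━━━━━━━━━━
━━━━━━━━━━━━┛                         


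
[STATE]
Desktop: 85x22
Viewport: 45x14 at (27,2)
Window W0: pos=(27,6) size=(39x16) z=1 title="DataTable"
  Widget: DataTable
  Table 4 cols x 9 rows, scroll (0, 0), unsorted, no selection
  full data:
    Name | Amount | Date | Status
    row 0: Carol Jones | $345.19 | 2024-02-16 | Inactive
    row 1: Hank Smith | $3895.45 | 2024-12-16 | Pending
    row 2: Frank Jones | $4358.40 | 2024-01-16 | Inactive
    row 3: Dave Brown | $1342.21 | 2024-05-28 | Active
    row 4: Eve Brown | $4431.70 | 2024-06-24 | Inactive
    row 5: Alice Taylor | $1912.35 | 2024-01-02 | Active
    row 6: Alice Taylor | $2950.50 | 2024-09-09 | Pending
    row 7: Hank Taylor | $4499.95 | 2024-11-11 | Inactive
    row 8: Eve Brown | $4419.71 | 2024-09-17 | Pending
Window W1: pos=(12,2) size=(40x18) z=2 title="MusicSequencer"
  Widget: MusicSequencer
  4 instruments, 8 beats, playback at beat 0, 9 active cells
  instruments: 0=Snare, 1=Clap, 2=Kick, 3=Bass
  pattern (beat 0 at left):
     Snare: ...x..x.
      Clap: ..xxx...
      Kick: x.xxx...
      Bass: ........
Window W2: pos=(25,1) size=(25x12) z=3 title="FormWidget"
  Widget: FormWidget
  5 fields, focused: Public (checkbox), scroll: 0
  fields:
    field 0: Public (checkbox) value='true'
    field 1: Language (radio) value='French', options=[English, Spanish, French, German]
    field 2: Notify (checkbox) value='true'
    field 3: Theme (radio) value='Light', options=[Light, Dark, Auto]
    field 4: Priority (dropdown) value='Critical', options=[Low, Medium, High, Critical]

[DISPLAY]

FormWidget            ┃━┓                    
──────────────────────┨ ┃                    
 Public:     [x]      ┃─┨                    
 Language:   ( ) Engli┃ ┃                    
 Notify:     [x]      ┃ ┃━━━━━━━━━━━━━┓      
 Theme:      (●) Light┃ ┃             ┃      
 Priority:   [Critic▼]┃ ┃─────────────┨      
                      ┃ ┃te      │Stat┃      
                      ┃ ┃────────┼────┃      
                      ┃ ┃24-02-16│Inac┃      
━━━━━━━━━━━━━━━━━━━━━━┛ ┃24-12-16│Pend┃      
                        ┃24-01-16│Inac┃      
                        ┃24-05-28│Acti┃      
                        ┃24-06-24│Inac┃      


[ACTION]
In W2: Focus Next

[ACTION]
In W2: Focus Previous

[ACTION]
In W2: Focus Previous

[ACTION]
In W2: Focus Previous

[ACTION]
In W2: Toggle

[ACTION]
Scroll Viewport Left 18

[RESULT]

   ┏━━━━━━━━━━━━┃ FormWidget            ┃━┓  
   ┃ MusicSequen┠───────────────────────┨ ┃  
   ┠────────────┃  Public:     [x]      ┃─┨  
   ┃      ▼12345┃  Language:   ( ) Engli┃ ┃  
   ┃ Snare···█··┃  Notify:     [x]      ┃ ┃━━
   ┃  Clap··███·┃> Theme:      (●) Light┃ ┃  
   ┃  Kick█·███·┃  Priority:   [Critic▼]┃ ┃──
   ┃  Bass······┃                       ┃ ┃te
   ┃            ┃                       ┃ ┃──
   ┃            ┃                       ┃ ┃24
   ┃            ┗━━━━━━━━━━━━━━━━━━━━━━━┛ ┃24
   ┃                                      ┃24
   ┃                                      ┃24
   ┃                                      ┃24


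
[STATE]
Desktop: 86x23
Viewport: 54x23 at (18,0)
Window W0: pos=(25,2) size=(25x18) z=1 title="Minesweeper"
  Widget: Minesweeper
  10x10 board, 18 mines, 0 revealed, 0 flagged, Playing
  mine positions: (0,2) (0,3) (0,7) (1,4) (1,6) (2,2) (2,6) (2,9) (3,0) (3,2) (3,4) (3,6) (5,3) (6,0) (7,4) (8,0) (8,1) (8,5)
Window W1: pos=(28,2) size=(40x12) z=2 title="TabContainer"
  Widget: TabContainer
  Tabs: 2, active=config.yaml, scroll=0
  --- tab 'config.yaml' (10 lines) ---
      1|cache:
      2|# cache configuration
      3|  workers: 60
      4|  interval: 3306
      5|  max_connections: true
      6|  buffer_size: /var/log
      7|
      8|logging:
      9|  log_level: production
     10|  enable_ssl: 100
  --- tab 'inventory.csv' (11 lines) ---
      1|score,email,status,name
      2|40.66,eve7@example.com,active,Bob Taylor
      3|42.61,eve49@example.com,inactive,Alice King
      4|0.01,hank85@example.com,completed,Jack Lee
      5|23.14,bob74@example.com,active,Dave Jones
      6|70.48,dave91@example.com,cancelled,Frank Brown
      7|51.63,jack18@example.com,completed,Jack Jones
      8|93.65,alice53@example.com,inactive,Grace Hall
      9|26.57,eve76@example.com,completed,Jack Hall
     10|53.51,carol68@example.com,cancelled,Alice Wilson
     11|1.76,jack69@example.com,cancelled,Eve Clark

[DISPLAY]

                                                      
                                                      
       ┏━━┏━━━━━━━━━━━━━━━━━━━━━━━━━━━━━━━━━━━━━━┓    
       ┃ M┃ TabContainer                         ┃    
       ┠──┠──────────────────────────────────────┨    
       ┃■■┃[config.yaml]│ inventory.csv          ┃    
       ┃■■┃──────────────────────────────────────┃    
       ┃■■┃cache:                                ┃    
       ┃■■┃# cache configuration                 ┃    
       ┃■■┃  workers: 60                         ┃    
       ┃■■┃  interval: 3306                      ┃    
       ┃■■┃  max_connections: true               ┃    
       ┃■■┃  buffer_size: /var/log               ┃    
       ┃■■┗━━━━━━━━━━━━━━━━━━━━━━━━━━━━━━━━━━━━━━┛    
       ┃■■■■■■■■■■             ┃                      
       ┃                       ┃                      
       ┃                       ┃                      
       ┃                       ┃                      
       ┃                       ┃                      
       ┗━━━━━━━━━━━━━━━━━━━━━━━┛                      
                                                      
                                                      
                                                      


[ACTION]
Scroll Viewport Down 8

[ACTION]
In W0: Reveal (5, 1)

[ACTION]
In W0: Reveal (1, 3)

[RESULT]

                                                      
                                                      
       ┏━━┏━━━━━━━━━━━━━━━━━━━━━━━━━━━━━━━━━━━━━━┓    
       ┃ M┃ TabContainer                         ┃    
       ┠──┠──────────────────────────────────────┨    
       ┃■■┃[config.yaml]│ inventory.csv          ┃    
       ┃■■┃──────────────────────────────────────┃    
       ┃■■┃cache:                                ┃    
       ┃■■┃# cache configuration                 ┃    
       ┃■■┃  workers: 60                         ┃    
       ┃■1┃  interval: 3306                      ┃    
       ┃■■┃  max_connections: true               ┃    
       ┃■■┃  buffer_size: /var/log               ┃    
       ┃■■┗━━━━━━━━━━━━━━━━━━━━━━━━━━━━━━━━━━━━━━┛    
       ┃■■■■■■■■■■             ┃                      
       ┃                       ┃                      
       ┃                       ┃                      
       ┃                       ┃                      
       ┃                       ┃                      
       ┗━━━━━━━━━━━━━━━━━━━━━━━┛                      
                                                      
                                                      
                                                      


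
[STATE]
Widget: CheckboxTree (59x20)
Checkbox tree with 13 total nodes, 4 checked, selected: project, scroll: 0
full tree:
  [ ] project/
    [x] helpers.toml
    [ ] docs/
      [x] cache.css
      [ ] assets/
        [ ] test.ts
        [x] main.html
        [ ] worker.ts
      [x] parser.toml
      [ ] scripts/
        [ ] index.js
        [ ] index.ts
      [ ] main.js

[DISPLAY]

>[-] project/                                              
   [x] helpers.toml                                        
   [-] docs/                                               
     [x] cache.css                                         
     [-] assets/                                           
       [ ] test.ts                                         
       [x] main.html                                       
       [ ] worker.ts                                       
     [x] parser.toml                                       
     [ ] scripts/                                          
       [ ] index.js                                        
       [ ] index.ts                                        
     [ ] main.js                                           
                                                           
                                                           
                                                           
                                                           
                                                           
                                                           
                                                           


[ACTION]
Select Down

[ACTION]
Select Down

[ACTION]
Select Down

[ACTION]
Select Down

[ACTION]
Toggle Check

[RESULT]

 [-] project/                                              
   [x] helpers.toml                                        
   [-] docs/                                               
     [x] cache.css                                         
>    [x] assets/                                           
       [x] test.ts                                         
       [x] main.html                                       
       [x] worker.ts                                       
     [x] parser.toml                                       
     [ ] scripts/                                          
       [ ] index.js                                        
       [ ] index.ts                                        
     [ ] main.js                                           
                                                           
                                                           
                                                           
                                                           
                                                           
                                                           
                                                           


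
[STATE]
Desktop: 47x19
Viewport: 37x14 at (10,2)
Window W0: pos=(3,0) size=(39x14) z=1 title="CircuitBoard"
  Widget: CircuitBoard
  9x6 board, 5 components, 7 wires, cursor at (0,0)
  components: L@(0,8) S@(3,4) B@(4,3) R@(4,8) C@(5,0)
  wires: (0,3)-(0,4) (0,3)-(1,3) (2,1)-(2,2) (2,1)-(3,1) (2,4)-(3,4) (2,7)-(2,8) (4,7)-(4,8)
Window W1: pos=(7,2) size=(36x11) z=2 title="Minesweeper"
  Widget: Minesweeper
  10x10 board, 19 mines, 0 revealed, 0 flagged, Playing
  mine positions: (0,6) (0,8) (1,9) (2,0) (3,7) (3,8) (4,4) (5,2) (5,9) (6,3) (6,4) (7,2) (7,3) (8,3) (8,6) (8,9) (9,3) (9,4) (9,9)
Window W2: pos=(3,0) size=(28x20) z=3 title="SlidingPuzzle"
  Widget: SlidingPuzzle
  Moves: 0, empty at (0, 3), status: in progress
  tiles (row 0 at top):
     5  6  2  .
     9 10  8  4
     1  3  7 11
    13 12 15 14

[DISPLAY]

────────────────────┨━━━━━━━━━━━┓    
────┬────┬────┐     ┃           ┃    
  6 │  2 │    │     ┃───────────┨    
────┼────┼────┤     ┃           ┃    
 10 │  8 │  4 │     ┃           ┃    
────┼────┼────┤     ┃           ┃    
  3 │  7 │ 11 │     ┃           ┃    
────┼────┼────┤     ┃           ┃    
 12 │ 15 │ 14 │     ┃           ┃    
────┴────┴────┘     ┃           ┃    
 0                  ┃━━━━━━━━━━━┛    
                    ┃━━━━━━━━━━┛     
                    ┃                
                    ┃                


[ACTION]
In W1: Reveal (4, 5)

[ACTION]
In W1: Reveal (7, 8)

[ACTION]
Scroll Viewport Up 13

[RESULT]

━━━━━━━━━━━━━━━━━━━━┓━━━━━━━━━━┓     
ngPuzzle            ┃          ┃     
────────────────────┨━━━━━━━━━━━┓    
────┬────┬────┐     ┃           ┃    
  6 │  2 │    │     ┃───────────┨    
────┼────┼────┤     ┃           ┃    
 10 │  8 │  4 │     ┃           ┃    
────┼────┼────┤     ┃           ┃    
  3 │  7 │ 11 │     ┃           ┃    
────┼────┼────┤     ┃           ┃    
 12 │ 15 │ 14 │     ┃           ┃    
────┴────┴────┘     ┃           ┃    
 0                  ┃━━━━━━━━━━━┛    
                    ┃━━━━━━━━━━┛     


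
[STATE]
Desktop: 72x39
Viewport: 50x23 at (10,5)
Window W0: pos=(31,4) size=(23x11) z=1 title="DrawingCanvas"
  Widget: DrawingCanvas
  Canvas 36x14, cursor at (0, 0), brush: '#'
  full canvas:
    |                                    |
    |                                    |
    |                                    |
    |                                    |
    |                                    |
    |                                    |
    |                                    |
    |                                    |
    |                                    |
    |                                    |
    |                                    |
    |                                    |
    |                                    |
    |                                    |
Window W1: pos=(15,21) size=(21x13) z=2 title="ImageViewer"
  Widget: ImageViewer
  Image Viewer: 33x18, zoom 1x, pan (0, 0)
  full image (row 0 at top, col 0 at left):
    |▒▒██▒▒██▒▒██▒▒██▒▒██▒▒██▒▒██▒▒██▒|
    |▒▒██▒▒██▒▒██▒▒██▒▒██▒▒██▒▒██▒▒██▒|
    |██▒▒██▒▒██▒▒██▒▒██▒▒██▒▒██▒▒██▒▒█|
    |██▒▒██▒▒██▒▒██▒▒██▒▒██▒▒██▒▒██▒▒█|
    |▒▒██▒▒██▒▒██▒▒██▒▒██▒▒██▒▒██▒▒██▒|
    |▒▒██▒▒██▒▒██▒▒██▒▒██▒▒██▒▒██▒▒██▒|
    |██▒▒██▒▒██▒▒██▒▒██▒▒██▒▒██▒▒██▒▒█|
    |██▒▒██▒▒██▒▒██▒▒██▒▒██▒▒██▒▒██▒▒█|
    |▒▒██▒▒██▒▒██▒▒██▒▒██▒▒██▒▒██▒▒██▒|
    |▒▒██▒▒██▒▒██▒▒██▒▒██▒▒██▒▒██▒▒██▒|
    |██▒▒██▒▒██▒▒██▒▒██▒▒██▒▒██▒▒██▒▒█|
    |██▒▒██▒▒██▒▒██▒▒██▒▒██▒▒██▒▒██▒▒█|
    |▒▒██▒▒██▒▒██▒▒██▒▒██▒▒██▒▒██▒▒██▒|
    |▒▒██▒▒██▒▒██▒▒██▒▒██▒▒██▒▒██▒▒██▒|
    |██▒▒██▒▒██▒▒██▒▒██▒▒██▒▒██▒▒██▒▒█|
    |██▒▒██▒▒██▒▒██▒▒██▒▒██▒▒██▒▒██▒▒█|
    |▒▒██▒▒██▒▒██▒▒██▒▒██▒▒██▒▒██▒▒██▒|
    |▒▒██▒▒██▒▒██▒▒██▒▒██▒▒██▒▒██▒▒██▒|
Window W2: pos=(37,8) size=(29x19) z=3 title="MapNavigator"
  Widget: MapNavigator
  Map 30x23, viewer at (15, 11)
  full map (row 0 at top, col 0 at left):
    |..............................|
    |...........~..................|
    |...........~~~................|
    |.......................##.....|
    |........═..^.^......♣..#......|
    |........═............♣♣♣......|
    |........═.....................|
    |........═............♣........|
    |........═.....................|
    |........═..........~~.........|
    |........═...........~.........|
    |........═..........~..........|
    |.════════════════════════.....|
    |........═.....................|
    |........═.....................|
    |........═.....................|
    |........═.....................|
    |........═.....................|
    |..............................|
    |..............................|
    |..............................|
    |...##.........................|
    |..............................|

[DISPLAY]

                     ┃ DrawingCanvas       ┃      
                     ┠─────────────────────┨      
                     ┃+                    ┃      
                     ┃     ┏━━━━━━━━━━━━━━━━━━━━━━
                     ┃     ┃ MapNavigator         
                     ┃     ┠──────────────────────
                     ┃     ┃......═..^.^......♣..#
                     ┃     ┃......═............♣♣♣
                     ┃     ┃......═...............
                     ┗━━━━━┃......═............♣..
                           ┃......═...............
                           ┃......═..........~~...
                           ┃......═...........~...
                           ┃......═......@...~....
                           ┃══════════════════════
                           ┃......═...............
     ┏━━━━━━━━━━━━━━━━━━━┓ ┃......═...............
     ┃ ImageViewer       ┃ ┃......═...............
     ┠───────────────────┨ ┃......═...............
     ┃▒▒██▒▒██▒▒██▒▒██▒▒█┃ ┃......═...............
     ┃▒▒██▒▒██▒▒██▒▒██▒▒█┃ ┃......................
     ┃██▒▒██▒▒██▒▒██▒▒██▒┃ ┗━━━━━━━━━━━━━━━━━━━━━━
     ┃██▒▒██▒▒██▒▒██▒▒██▒┃                        


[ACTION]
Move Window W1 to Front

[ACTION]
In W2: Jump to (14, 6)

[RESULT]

                     ┃ DrawingCanvas       ┃      
                     ┠─────────────────────┨      
                     ┃+                    ┃      
                     ┃     ┏━━━━━━━━━━━━━━━━━━━━━━
                     ┃     ┃ MapNavigator         
                     ┃     ┠──────────────────────
                     ┃     ┃                      
                     ┃     ┃......................
                     ┃     ┃..........~...........
                     ┗━━━━━┃..........~~~.........
                           ┃......................
                           ┃.......═..^.^......♣..
                           ┃.......═............♣♣
                           ┃.......═.....@........
                           ┃.......═............♣.
                           ┃.......═..............
     ┏━━━━━━━━━━━━━━━━━━━┓ ┃.......═..........~~..
     ┃ ImageViewer       ┃ ┃.......═...........~..
     ┠───────────────────┨ ┃.......═..........~...
     ┃▒▒██▒▒██▒▒██▒▒██▒▒█┃ ┃══════════════════════
     ┃▒▒██▒▒██▒▒██▒▒██▒▒█┃ ┃.......═..............
     ┃██▒▒██▒▒██▒▒██▒▒██▒┃ ┗━━━━━━━━━━━━━━━━━━━━━━
     ┃██▒▒██▒▒██▒▒██▒▒██▒┃                        


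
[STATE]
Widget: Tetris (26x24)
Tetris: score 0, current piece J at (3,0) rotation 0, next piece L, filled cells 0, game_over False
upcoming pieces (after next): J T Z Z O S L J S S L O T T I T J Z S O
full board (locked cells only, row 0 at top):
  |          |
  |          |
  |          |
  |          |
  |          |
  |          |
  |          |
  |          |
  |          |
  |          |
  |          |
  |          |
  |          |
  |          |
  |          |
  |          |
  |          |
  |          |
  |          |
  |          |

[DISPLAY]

   █      │Next:          
   ███    │  ▒            
          │▒▒▒            
          │               
          │               
          │               
          │Score:         
          │0              
          │               
          │               
          │               
          │               
          │               
          │               
          │               
          │               
          │               
          │               
          │               
          │               
          │               
          │               
          │               
          │               


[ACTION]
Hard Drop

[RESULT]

     ▒    │Next:          
   ▒▒▒    │█              
          │███            
          │               
          │               
          │               
          │Score:         
          │0              
          │               
          │               
          │               
          │               
          │               
          │               
          │               
          │               
          │               
          │               
   █      │               
   ███    │               
          │               
          │               
          │               
          │               


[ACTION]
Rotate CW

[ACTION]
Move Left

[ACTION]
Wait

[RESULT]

          │Next:          
  ▒       │█              
  ▒       │███            
  ▒▒      │               
          │               
          │               
          │Score:         
          │0              
          │               
          │               
          │               
          │               
          │               
          │               
          │               
          │               
          │               
          │               
   █      │               
   ███    │               
          │               
          │               
          │               
          │               
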